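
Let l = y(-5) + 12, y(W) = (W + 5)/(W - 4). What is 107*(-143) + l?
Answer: -15289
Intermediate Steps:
y(W) = (5 + W)/(-4 + W)
l = 12 (l = (5 - 5)/(-4 - 5) + 12 = 0/(-9) + 12 = -⅑*0 + 12 = 0 + 12 = 12)
107*(-143) + l = 107*(-143) + 12 = -15301 + 12 = -15289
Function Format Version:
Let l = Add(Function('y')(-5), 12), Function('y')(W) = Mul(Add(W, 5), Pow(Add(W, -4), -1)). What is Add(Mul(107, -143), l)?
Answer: -15289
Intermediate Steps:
Function('y')(W) = Mul(Pow(Add(-4, W), -1), Add(5, W)) (Function('y')(W) = Mul(Add(5, W), Pow(Add(-4, W), -1)) = Mul(Pow(Add(-4, W), -1), Add(5, W)))
l = 12 (l = Add(Mul(Pow(Add(-4, -5), -1), Add(5, -5)), 12) = Add(Mul(Pow(-9, -1), 0), 12) = Add(Mul(Rational(-1, 9), 0), 12) = Add(0, 12) = 12)
Add(Mul(107, -143), l) = Add(Mul(107, -143), 12) = Add(-15301, 12) = -15289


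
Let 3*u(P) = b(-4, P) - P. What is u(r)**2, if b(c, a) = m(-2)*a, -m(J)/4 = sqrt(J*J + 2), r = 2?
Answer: 388/9 + 32*sqrt(6)/9 ≈ 51.820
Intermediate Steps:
m(J) = -4*sqrt(2 + J**2) (m(J) = -4*sqrt(J*J + 2) = -4*sqrt(J**2 + 2) = -4*sqrt(2 + J**2))
b(c, a) = -4*a*sqrt(6) (b(c, a) = (-4*sqrt(2 + (-2)**2))*a = (-4*sqrt(2 + 4))*a = (-4*sqrt(6))*a = -4*a*sqrt(6))
u(P) = -P/3 - 4*P*sqrt(6)/3 (u(P) = (-4*P*sqrt(6) - P)/3 = (-P - 4*P*sqrt(6))/3 = -P/3 - 4*P*sqrt(6)/3)
u(r)**2 = ((1/3)*2*(-1 - 4*sqrt(6)))**2 = (-2/3 - 8*sqrt(6)/3)**2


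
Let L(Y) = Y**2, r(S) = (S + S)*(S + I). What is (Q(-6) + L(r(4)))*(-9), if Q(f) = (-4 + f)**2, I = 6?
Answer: -58500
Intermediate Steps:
r(S) = 2*S*(6 + S) (r(S) = (S + S)*(S + 6) = (2*S)*(6 + S) = 2*S*(6 + S))
(Q(-6) + L(r(4)))*(-9) = ((-4 - 6)**2 + (2*4*(6 + 4))**2)*(-9) = ((-10)**2 + (2*4*10)**2)*(-9) = (100 + 80**2)*(-9) = (100 + 6400)*(-9) = 6500*(-9) = -58500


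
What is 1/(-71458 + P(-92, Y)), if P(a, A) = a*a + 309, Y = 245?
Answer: -1/62685 ≈ -1.5953e-5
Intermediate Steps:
P(a, A) = 309 + a² (P(a, A) = a² + 309 = 309 + a²)
1/(-71458 + P(-92, Y)) = 1/(-71458 + (309 + (-92)²)) = 1/(-71458 + (309 + 8464)) = 1/(-71458 + 8773) = 1/(-62685) = -1/62685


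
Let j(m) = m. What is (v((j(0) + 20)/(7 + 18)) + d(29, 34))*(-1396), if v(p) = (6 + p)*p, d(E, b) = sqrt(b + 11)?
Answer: -189856/25 - 4188*sqrt(5) ≈ -16959.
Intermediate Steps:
d(E, b) = sqrt(11 + b)
v(p) = p*(6 + p)
(v((j(0) + 20)/(7 + 18)) + d(29, 34))*(-1396) = (((0 + 20)/(7 + 18))*(6 + (0 + 20)/(7 + 18)) + sqrt(11 + 34))*(-1396) = ((20/25)*(6 + 20/25) + sqrt(45))*(-1396) = ((20*(1/25))*(6 + 20*(1/25)) + 3*sqrt(5))*(-1396) = (4*(6 + 4/5)/5 + 3*sqrt(5))*(-1396) = ((4/5)*(34/5) + 3*sqrt(5))*(-1396) = (136/25 + 3*sqrt(5))*(-1396) = -189856/25 - 4188*sqrt(5)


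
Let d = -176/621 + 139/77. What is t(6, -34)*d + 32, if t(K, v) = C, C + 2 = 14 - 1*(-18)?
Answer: 1237718/15939 ≈ 77.653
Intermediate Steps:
C = 30 (C = -2 + (14 - 1*(-18)) = -2 + (14 + 18) = -2 + 32 = 30)
t(K, v) = 30
d = 72767/47817 (d = -176*1/621 + 139*(1/77) = -176/621 + 139/77 = 72767/47817 ≈ 1.5218)
t(6, -34)*d + 32 = 30*(72767/47817) + 32 = 727670/15939 + 32 = 1237718/15939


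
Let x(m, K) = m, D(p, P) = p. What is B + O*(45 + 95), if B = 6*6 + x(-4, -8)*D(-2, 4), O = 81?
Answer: 11384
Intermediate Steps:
B = 44 (B = 6*6 - 4*(-2) = 36 + 8 = 44)
B + O*(45 + 95) = 44 + 81*(45 + 95) = 44 + 81*140 = 44 + 11340 = 11384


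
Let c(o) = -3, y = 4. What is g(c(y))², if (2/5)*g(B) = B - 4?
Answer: 1225/4 ≈ 306.25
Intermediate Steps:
g(B) = -10 + 5*B/2 (g(B) = 5*(B - 4)/2 = 5*(-4 + B)/2 = -10 + 5*B/2)
g(c(y))² = (-10 + (5/2)*(-3))² = (-10 - 15/2)² = (-35/2)² = 1225/4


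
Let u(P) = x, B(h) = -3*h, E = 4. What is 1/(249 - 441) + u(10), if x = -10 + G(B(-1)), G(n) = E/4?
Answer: -1729/192 ≈ -9.0052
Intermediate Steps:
G(n) = 1 (G(n) = 4/4 = 4*(¼) = 1)
x = -9 (x = -10 + 1 = -9)
u(P) = -9
1/(249 - 441) + u(10) = 1/(249 - 441) - 9 = 1/(-192) - 9 = -1/192 - 9 = -1729/192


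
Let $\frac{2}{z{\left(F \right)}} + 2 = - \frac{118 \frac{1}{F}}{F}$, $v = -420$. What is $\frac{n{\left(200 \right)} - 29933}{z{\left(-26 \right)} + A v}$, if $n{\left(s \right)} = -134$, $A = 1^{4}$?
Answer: $\frac{22099245}{309376} \approx 71.432$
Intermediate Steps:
$A = 1$
$z{\left(F \right)} = \frac{2}{-2 - \frac{118}{F^{2}}}$ ($z{\left(F \right)} = \frac{2}{-2 - \frac{118 \frac{1}{F}}{F}} = \frac{2}{-2 - \frac{118}{F^{2}}}$)
$\frac{n{\left(200 \right)} - 29933}{z{\left(-26 \right)} + A v} = \frac{-134 - 29933}{- \frac{\left(-26\right)^{2}}{59 + \left(-26\right)^{2}} + 1 \left(-420\right)} = - \frac{30067}{\left(-1\right) 676 \frac{1}{59 + 676} - 420} = - \frac{30067}{\left(-1\right) 676 \cdot \frac{1}{735} - 420} = - \frac{30067}{- \frac{676}{735} - 420} = - \frac{30067}{- \frac{309376}{735}} = \left(-30067\right) \left(- \frac{735}{309376}\right) = \frac{22099245}{309376}$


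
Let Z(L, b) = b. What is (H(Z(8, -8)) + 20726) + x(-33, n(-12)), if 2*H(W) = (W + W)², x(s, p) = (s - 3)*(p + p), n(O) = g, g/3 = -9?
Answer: 22798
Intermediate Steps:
g = -27 (g = 3*(-9) = -27)
n(O) = -27
x(s, p) = 2*p*(-3 + s) (x(s, p) = (-3 + s)*(2*p) = 2*p*(-3 + s))
H(W) = 2*W² (H(W) = (W + W)²/2 = (2*W)²/2 = (4*W²)/2 = 2*W²)
(H(Z(8, -8)) + 20726) + x(-33, n(-12)) = (2*(-8)² + 20726) + 2*(-27)*(-3 - 33) = (2*64 + 20726) + 2*(-27)*(-36) = (128 + 20726) + 1944 = 20854 + 1944 = 22798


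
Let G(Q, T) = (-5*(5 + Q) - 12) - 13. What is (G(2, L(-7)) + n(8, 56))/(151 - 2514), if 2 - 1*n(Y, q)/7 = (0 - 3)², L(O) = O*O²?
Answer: 109/2363 ≈ 0.046128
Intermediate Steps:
L(O) = O³
G(Q, T) = -50 - 5*Q (G(Q, T) = ((-25 - 5*Q) - 12) - 13 = (-37 - 5*Q) - 13 = -50 - 5*Q)
n(Y, q) = -49 (n(Y, q) = 14 - 7*(0 - 3)² = 14 - 7*(-3)² = 14 - 7*9 = 14 - 63 = -49)
(G(2, L(-7)) + n(8, 56))/(151 - 2514) = ((-50 - 5*2) - 49)/(151 - 2514) = ((-50 - 10) - 49)/(-2363) = (-60 - 49)*(-1/2363) = -109*(-1/2363) = 109/2363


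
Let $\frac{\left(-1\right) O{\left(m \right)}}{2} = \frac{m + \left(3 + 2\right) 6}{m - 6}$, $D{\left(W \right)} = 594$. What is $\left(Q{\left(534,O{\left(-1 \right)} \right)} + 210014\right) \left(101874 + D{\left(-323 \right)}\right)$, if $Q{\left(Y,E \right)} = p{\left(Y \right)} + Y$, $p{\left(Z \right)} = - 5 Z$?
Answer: $21300842904$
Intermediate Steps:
$O{\left(m \right)} = - \frac{2 \left(30 + m\right)}{-6 + m}$ ($O{\left(m \right)} = - 2 \frac{m + \left(3 + 2\right) 6}{m - 6} = - 2 \frac{m + 5 \cdot 6}{-6 + m} = - 2 \frac{m + 30}{-6 + m} = - 2 \frac{30 + m}{-6 + m} = - \frac{2 \left(30 + m\right)}{-6 + m}$)
$Q{\left(Y,E \right)} = - 4 Y$ ($Q{\left(Y,E \right)} = - 5 Y + Y = - 4 Y$)
$\left(Q{\left(534,O{\left(-1 \right)} \right)} + 210014\right) \left(101874 + D{\left(-323 \right)}\right) = \left(\left(-4\right) 534 + 210014\right) \left(101874 + 594\right) = \left(-2136 + 210014\right) 102468 = 207878 \cdot 102468 = 21300842904$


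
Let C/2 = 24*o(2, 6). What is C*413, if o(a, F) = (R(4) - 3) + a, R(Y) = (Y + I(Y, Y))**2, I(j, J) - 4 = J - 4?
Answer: 1248912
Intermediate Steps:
I(j, J) = J (I(j, J) = 4 + (J - 4) = 4 + (-4 + J) = J)
R(Y) = 4*Y**2 (R(Y) = (Y + Y)**2 = (2*Y)**2 = 4*Y**2)
o(a, F) = 61 + a (o(a, F) = (4*4**2 - 3) + a = (4*16 - 3) + a = (64 - 3) + a = 61 + a)
C = 3024 (C = 2*(24*(61 + 2)) = 2*(24*63) = 2*1512 = 3024)
C*413 = 3024*413 = 1248912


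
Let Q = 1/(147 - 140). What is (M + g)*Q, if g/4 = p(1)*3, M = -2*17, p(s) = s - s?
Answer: -34/7 ≈ -4.8571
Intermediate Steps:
p(s) = 0
M = -34
g = 0 (g = 4*(0*3) = 4*0 = 0)
Q = ⅐ (Q = 1/7 = ⅐ ≈ 0.14286)
(M + g)*Q = (-34 + 0)*(⅐) = -34*⅐ = -34/7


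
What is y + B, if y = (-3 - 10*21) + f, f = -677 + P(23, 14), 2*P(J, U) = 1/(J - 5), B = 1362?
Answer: 16993/36 ≈ 472.03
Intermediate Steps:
P(J, U) = 1/(2*(-5 + J)) (P(J, U) = 1/(2*(J - 5)) = 1/(2*(-5 + J)))
f = -24371/36 (f = -677 + 1/(2*(-5 + 23)) = -677 + (½)/18 = -677 + (½)*(1/18) = -677 + 1/36 = -24371/36 ≈ -676.97)
y = -32039/36 (y = (-3 - 10*21) - 24371/36 = (-3 - 210) - 24371/36 = -213 - 24371/36 = -32039/36 ≈ -889.97)
y + B = -32039/36 + 1362 = 16993/36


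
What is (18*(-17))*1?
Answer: -306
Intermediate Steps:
(18*(-17))*1 = -306*1 = -306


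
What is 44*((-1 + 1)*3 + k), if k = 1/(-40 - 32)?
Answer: -11/18 ≈ -0.61111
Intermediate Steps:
k = -1/72 (k = 1/(-72) = -1/72 ≈ -0.013889)
44*((-1 + 1)*3 + k) = 44*((-1 + 1)*3 - 1/72) = 44*(0*3 - 1/72) = 44*(0 - 1/72) = 44*(-1/72) = -11/18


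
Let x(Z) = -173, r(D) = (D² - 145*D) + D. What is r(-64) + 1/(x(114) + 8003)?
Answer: 104232961/7830 ≈ 13312.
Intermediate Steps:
r(D) = D² - 144*D
r(-64) + 1/(x(114) + 8003) = -64*(-144 - 64) + 1/(-173 + 8003) = -64*(-208) + 1/7830 = 13312 + 1/7830 = 104232961/7830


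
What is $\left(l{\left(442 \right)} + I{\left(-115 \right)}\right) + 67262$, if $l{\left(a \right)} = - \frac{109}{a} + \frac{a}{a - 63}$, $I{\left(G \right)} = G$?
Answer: $\frac{11248485199}{167518} \approx 67148.0$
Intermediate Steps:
$l{\left(a \right)} = - \frac{109}{a} + \frac{a}{-63 + a}$ ($l{\left(a \right)} = - \frac{109}{a} + \frac{a}{a - 63} = - \frac{109}{a} + \frac{a}{-63 + a}$)
$\left(l{\left(442 \right)} + I{\left(-115 \right)}\right) + 67262 = \left(\frac{6867 + 442^{2} - 48178}{442 \left(-63 + 442\right)} - 115\right) + 67262 = \left(\frac{6867 + 195364 - 48178}{442 \cdot 379} - 115\right) + 67262 = \left(\frac{1}{442} \cdot \frac{1}{379} \cdot 154053 - 115\right) + 67262 = \left(\frac{154053}{167518} - 115\right) + 67262 = - \frac{19110517}{167518} + 67262 = \frac{11248485199}{167518}$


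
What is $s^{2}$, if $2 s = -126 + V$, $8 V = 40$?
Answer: $\frac{14641}{4} \approx 3660.3$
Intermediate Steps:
$V = 5$ ($V = \frac{1}{8} \cdot 40 = 5$)
$s = - \frac{121}{2}$ ($s = \frac{-126 + 5}{2} = \frac{1}{2} \left(-121\right) = - \frac{121}{2} \approx -60.5$)
$s^{2} = \left(- \frac{121}{2}\right)^{2} = \frac{14641}{4}$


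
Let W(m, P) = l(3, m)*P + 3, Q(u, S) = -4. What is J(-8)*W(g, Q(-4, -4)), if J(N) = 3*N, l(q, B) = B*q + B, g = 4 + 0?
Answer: 1464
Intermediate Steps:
g = 4
l(q, B) = B + B*q
W(m, P) = 3 + 4*P*m (W(m, P) = (m*(1 + 3))*P + 3 = (m*4)*P + 3 = (4*m)*P + 3 = 4*P*m + 3 = 3 + 4*P*m)
J(-8)*W(g, Q(-4, -4)) = (3*(-8))*(3 + 4*(-4)*4) = -24*(3 - 64) = -24*(-61) = 1464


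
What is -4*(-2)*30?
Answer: 240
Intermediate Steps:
-4*(-2)*30 = 8*30 = 240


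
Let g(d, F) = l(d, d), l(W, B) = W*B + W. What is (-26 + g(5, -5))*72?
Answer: 288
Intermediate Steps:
l(W, B) = W + B*W (l(W, B) = B*W + W = W + B*W)
g(d, F) = d*(1 + d)
(-26 + g(5, -5))*72 = (-26 + 5*(1 + 5))*72 = (-26 + 5*6)*72 = (-26 + 30)*72 = 4*72 = 288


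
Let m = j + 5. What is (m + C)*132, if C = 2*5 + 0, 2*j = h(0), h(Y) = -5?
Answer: 1650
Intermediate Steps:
j = -5/2 (j = (½)*(-5) = -5/2 ≈ -2.5000)
m = 5/2 (m = -5/2 + 5 = 5/2 ≈ 2.5000)
C = 10 (C = 10 + 0 = 10)
(m + C)*132 = (5/2 + 10)*132 = (25/2)*132 = 1650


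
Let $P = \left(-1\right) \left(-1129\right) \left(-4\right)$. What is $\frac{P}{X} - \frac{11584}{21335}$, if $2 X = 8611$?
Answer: $- \frac{292447544}{183715685} \approx -1.5918$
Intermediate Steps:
$P = -4516$ ($P = 1129 \left(-4\right) = -4516$)
$X = \frac{8611}{2}$ ($X = \frac{1}{2} \cdot 8611 = \frac{8611}{2} \approx 4305.5$)
$\frac{P}{X} - \frac{11584}{21335} = - \frac{4516}{\frac{8611}{2}} - \frac{11584}{21335} = \left(-4516\right) \frac{2}{8611} - \frac{11584}{21335} = - \frac{9032}{8611} - \frac{11584}{21335} = - \frac{292447544}{183715685}$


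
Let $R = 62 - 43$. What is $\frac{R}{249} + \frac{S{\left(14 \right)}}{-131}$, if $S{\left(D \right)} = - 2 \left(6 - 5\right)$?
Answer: $\frac{2987}{32619} \approx 0.091572$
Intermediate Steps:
$R = 19$ ($R = 62 - 43 = 19$)
$S{\left(D \right)} = -2$ ($S{\left(D \right)} = \left(-2\right) 1 = -2$)
$\frac{R}{249} + \frac{S{\left(14 \right)}}{-131} = \frac{19}{249} - \frac{2}{-131} = 19 \cdot \frac{1}{249} - - \frac{2}{131} = \frac{19}{249} + \frac{2}{131} = \frac{2987}{32619}$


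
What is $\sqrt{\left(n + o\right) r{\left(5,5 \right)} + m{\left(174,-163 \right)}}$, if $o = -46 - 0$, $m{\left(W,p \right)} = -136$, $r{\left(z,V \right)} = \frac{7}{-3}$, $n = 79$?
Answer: $i \sqrt{213} \approx 14.595 i$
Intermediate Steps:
$r{\left(z,V \right)} = - \frac{7}{3}$ ($r{\left(z,V \right)} = 7 \left(- \frac{1}{3}\right) = - \frac{7}{3}$)
$o = -46$ ($o = -46 + 0 = -46$)
$\sqrt{\left(n + o\right) r{\left(5,5 \right)} + m{\left(174,-163 \right)}} = \sqrt{\left(79 - 46\right) \left(- \frac{7}{3}\right) - 136} = \sqrt{33 \left(- \frac{7}{3}\right) - 136} = \sqrt{-77 - 136} = \sqrt{-213} = i \sqrt{213}$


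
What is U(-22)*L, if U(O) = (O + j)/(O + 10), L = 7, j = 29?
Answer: -49/12 ≈ -4.0833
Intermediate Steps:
U(O) = (29 + O)/(10 + O) (U(O) = (O + 29)/(O + 10) = (29 + O)/(10 + O))
U(-22)*L = ((29 - 22)/(10 - 22))*7 = (7/(-12))*7 = -1/12*7*7 = -7/12*7 = -49/12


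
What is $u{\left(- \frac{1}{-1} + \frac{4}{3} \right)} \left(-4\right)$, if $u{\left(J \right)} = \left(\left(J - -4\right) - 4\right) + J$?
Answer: $- \frac{56}{3} \approx -18.667$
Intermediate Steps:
$u{\left(J \right)} = 2 J$ ($u{\left(J \right)} = \left(\left(J + 4\right) - 4\right) + J = \left(\left(4 + J\right) - 4\right) + J = J + J = 2 J$)
$u{\left(- \frac{1}{-1} + \frac{4}{3} \right)} \left(-4\right) = 2 \left(- \frac{1}{-1} + \frac{4}{3}\right) \left(-4\right) = 2 \left(\left(-1\right) \left(-1\right) + 4 \cdot \frac{1}{3}\right) \left(-4\right) = 2 \left(1 + \frac{4}{3}\right) \left(-4\right) = 2 \cdot \frac{7}{3} \left(-4\right) = \frac{14}{3} \left(-4\right) = - \frac{56}{3}$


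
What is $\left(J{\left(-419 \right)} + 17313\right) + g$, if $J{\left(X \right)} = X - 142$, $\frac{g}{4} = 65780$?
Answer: $279872$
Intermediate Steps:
$g = 263120$ ($g = 4 \cdot 65780 = 263120$)
$J{\left(X \right)} = -142 + X$
$\left(J{\left(-419 \right)} + 17313\right) + g = \left(\left(-142 - 419\right) + 17313\right) + 263120 = \left(-561 + 17313\right) + 263120 = 16752 + 263120 = 279872$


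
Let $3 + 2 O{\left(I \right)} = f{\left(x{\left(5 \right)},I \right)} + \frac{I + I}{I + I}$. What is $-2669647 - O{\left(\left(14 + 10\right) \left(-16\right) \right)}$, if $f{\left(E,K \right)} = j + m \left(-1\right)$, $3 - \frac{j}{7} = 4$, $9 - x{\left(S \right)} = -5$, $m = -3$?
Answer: $-2669644$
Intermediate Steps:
$x{\left(S \right)} = 14$ ($x{\left(S \right)} = 9 - -5 = 9 + 5 = 14$)
$j = -7$ ($j = 21 - 28 = -7$)
$f{\left(E,K \right)} = -4$ ($f{\left(E,K \right)} = -7 - -3 = -7 + 3 = -4$)
$O{\left(I \right)} = -3$ ($O{\left(I \right)} = - \frac{3}{2} + \frac{-4 + \frac{I + I}{I + I}}{2} = - \frac{3}{2} + \frac{-4 + \frac{2 I}{2 I}}{2} = - \frac{3}{2} + \frac{-4 + 2 I \frac{1}{2 I}}{2} = - \frac{3}{2} + \frac{-4 + 1}{2} = - \frac{3}{2} + \frac{1}{2} \left(-3\right) = - \frac{3}{2} - \frac{3}{2} = -3$)
$-2669647 - O{\left(\left(14 + 10\right) \left(-16\right) \right)} = -2669647 - -3 = -2669647 + 3 = -2669644$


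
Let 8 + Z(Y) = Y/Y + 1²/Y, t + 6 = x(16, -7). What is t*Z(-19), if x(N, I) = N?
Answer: -1340/19 ≈ -70.526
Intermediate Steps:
t = 10 (t = -6 + 16 = 10)
Z(Y) = -7 + 1/Y (Z(Y) = -8 + (Y/Y + 1²/Y) = -8 + (1 + 1/Y) = -7 + 1/Y)
t*Z(-19) = 10*(-7 + 1/(-19)) = 10*(-7 - 1/19) = 10*(-134/19) = -1340/19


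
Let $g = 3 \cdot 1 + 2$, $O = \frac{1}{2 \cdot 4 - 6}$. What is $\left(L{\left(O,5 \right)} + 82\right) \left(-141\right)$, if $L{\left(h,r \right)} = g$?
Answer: $-12267$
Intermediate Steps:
$O = \frac{1}{2}$ ($O = \frac{1}{8 - 6} = \frac{1}{2} \approx 0.5$)
$g = 5$ ($g = 3 + 2 = 5$)
$L{\left(h,r \right)} = 5$
$\left(L{\left(O,5 \right)} + 82\right) \left(-141\right) = \left(5 + 82\right) \left(-141\right) = 87 \left(-141\right) = -12267$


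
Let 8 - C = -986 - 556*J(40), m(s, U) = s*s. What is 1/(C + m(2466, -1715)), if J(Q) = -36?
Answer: 1/6062134 ≈ 1.6496e-7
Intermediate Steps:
m(s, U) = s²
C = -19022 (C = 8 - (-986 - 556*(-36)) = 8 - (-986 + 20016) = 8 - 1*19030 = 8 - 19030 = -19022)
1/(C + m(2466, -1715)) = 1/(-19022 + 2466²) = 1/(-19022 + 6081156) = 1/6062134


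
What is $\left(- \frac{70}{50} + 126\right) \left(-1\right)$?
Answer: $- \frac{623}{5} \approx -124.6$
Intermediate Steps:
$\left(- \frac{70}{50} + 126\right) \left(-1\right) = \left(\left(-70\right) \frac{1}{50} + 126\right) \left(-1\right) = \left(- \frac{7}{5} + 126\right) \left(-1\right) = \frac{623}{5} \left(-1\right) = - \frac{623}{5}$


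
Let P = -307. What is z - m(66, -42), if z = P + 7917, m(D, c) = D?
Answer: 7544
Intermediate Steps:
z = 7610 (z = -307 + 7917 = 7610)
z - m(66, -42) = 7610 - 1*66 = 7610 - 66 = 7544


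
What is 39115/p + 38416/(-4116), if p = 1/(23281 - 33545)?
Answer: -1204429108/3 ≈ -4.0148e+8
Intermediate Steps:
p = -1/10264 (p = 1/(-10264) = -1/10264 ≈ -9.7428e-5)
39115/p + 38416/(-4116) = 39115/(-1/10264) + 38416/(-4116) = 39115*(-10264) + 38416*(-1/4116) = -401476360 - 28/3 = -1204429108/3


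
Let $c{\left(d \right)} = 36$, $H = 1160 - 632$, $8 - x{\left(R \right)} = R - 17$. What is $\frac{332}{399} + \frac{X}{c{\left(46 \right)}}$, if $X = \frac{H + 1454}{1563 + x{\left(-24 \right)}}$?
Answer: $\frac{3342907}{3859128} \approx 0.86623$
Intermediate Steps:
$x{\left(R \right)} = 25 - R$ ($x{\left(R \right)} = 8 - \left(R - 17\right) = 8 - \left(-17 + R\right) = 25 - R$)
$H = 528$
$X = \frac{991}{806}$ ($X = \frac{528 + 1454}{1563 + \left(25 - -24\right)} = \frac{1982}{1563 + \left(25 + 24\right)} = \frac{1982}{1563 + 49} = \frac{1982}{1612} = 1982 \cdot \frac{1}{1612} = \frac{991}{806} \approx 1.2295$)
$\frac{332}{399} + \frac{X}{c{\left(46 \right)}} = \frac{332}{399} + \frac{991}{806 \cdot 36} = 332 \cdot \frac{1}{399} + \frac{991}{806} \cdot \frac{1}{36} = \frac{332}{399} + \frac{991}{29016} = \frac{3342907}{3859128}$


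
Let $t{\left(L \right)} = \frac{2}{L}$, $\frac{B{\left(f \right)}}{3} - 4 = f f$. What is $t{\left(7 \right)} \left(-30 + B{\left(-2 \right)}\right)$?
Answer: $- \frac{12}{7} \approx -1.7143$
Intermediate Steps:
$B{\left(f \right)} = 12 + 3 f^{2}$ ($B{\left(f \right)} = 12 + 3 f f = 12 + 3 f^{2}$)
$t{\left(7 \right)} \left(-30 + B{\left(-2 \right)}\right) = \frac{2}{7} \left(-30 + \left(12 + 3 \left(-2\right)^{2}\right)\right) = 2 \cdot \frac{1}{7} \left(-30 + \left(12 + 3 \cdot 4\right)\right) = \frac{2 \left(-30 + \left(12 + 12\right)\right)}{7} = \frac{2 \left(-30 + 24\right)}{7} = \frac{2}{7} \left(-6\right) = - \frac{12}{7}$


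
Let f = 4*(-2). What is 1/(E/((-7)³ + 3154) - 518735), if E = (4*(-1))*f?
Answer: -2811/1458164053 ≈ -1.9278e-6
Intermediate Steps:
f = -8
E = 32 (E = (4*(-1))*(-8) = -4*(-8) = 32)
1/(E/((-7)³ + 3154) - 518735) = 1/(32/((-7)³ + 3154) - 518735) = 1/(32/(-343 + 3154) - 518735) = 1/(32/2811 - 518735) = 1/(-1458164053/2811) = -2811/1458164053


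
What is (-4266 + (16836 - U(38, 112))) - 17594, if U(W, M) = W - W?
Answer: -5024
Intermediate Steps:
U(W, M) = 0
(-4266 + (16836 - U(38, 112))) - 17594 = (-4266 + (16836 - 1*0)) - 17594 = (-4266 + (16836 + 0)) - 17594 = (-4266 + 16836) - 17594 = 12570 - 17594 = -5024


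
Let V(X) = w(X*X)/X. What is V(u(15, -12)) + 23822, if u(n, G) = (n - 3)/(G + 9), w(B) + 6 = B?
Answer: 47639/2 ≈ 23820.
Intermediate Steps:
w(B) = -6 + B
u(n, G) = (-3 + n)/(9 + G)
V(X) = (-6 + X²)/X (V(X) = (-6 + X*X)/X = (-6 + X²)/X)
V(u(15, -12)) + 23822 = ((-3 + 15)/(9 - 12) - 6*(9 - 12)/(-3 + 15)) + 23822 = (12/(-3) - 6/(12/(-3))) + 23822 = (-⅓*12 - 6/((-⅓*12))) + 23822 = (-4 - 6/(-4)) + 23822 = (-4 - 6*(-¼)) + 23822 = (-4 + 3/2) + 23822 = -5/2 + 23822 = 47639/2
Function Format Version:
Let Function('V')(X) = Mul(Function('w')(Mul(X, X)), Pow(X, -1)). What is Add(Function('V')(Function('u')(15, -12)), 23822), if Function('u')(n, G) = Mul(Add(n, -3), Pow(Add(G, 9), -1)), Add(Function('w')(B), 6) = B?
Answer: Rational(47639, 2) ≈ 23820.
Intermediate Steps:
Function('w')(B) = Add(-6, B)
Function('u')(n, G) = Mul(Pow(Add(9, G), -1), Add(-3, n)) (Function('u')(n, G) = Mul(Add(-3, n), Pow(Add(9, G), -1)) = Mul(Pow(Add(9, G), -1), Add(-3, n)))
Function('V')(X) = Mul(Pow(X, -1), Add(-6, Pow(X, 2))) (Function('V')(X) = Mul(Add(-6, Mul(X, X)), Pow(X, -1)) = Mul(Add(-6, Pow(X, 2)), Pow(X, -1)) = Mul(Pow(X, -1), Add(-6, Pow(X, 2))))
Add(Function('V')(Function('u')(15, -12)), 23822) = Add(Add(Mul(Pow(Add(9, -12), -1), Add(-3, 15)), Mul(-6, Pow(Mul(Pow(Add(9, -12), -1), Add(-3, 15)), -1))), 23822) = Add(Add(Mul(Pow(-3, -1), 12), Mul(-6, Pow(Mul(Pow(-3, -1), 12), -1))), 23822) = Add(Add(Mul(Rational(-1, 3), 12), Mul(-6, Pow(Mul(Rational(-1, 3), 12), -1))), 23822) = Add(Add(-4, Mul(-6, Pow(-4, -1))), 23822) = Add(Add(-4, Mul(-6, Rational(-1, 4))), 23822) = Add(Add(-4, Rational(3, 2)), 23822) = Add(Rational(-5, 2), 23822) = Rational(47639, 2)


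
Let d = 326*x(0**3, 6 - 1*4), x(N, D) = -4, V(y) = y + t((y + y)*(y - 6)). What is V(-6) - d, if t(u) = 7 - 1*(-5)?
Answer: 1310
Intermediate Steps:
t(u) = 12 (t(u) = 7 + 5 = 12)
V(y) = 12 + y (V(y) = y + 12 = 12 + y)
d = -1304 (d = 326*(-4) = -1304)
V(-6) - d = (12 - 6) - 1*(-1304) = 6 + 1304 = 1310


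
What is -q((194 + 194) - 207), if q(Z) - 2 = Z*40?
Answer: -7242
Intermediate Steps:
q(Z) = 2 + 40*Z (q(Z) = 2 + Z*40 = 2 + 40*Z)
-q((194 + 194) - 207) = -(2 + 40*((194 + 194) - 207)) = -(2 + 40*(388 - 207)) = -(2 + 40*181) = -(2 + 7240) = -1*7242 = -7242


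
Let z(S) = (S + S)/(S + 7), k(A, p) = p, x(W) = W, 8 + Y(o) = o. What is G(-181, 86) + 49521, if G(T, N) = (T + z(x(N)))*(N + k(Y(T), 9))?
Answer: 3022658/93 ≈ 32502.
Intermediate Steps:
Y(o) = -8 + o
z(S) = 2*S/(7 + S) (z(S) = (2*S)/(7 + S) = 2*S/(7 + S))
G(T, N) = (9 + N)*(T + 2*N/(7 + N)) (G(T, N) = (T + 2*N/(7 + N))*(N + 9) = (T + 2*N/(7 + N))*(9 + N) = (9 + N)*(T + 2*N/(7 + N)))
G(-181, 86) + 49521 = (2*86**2 + 18*86 - 181*(7 + 86)*(9 + 86))/(7 + 86) + 49521 = (2*7396 + 1548 - 181*93*95)/93 + 49521 = (14792 + 1548 - 1599135)/93 + 49521 = (1/93)*(-1582795) + 49521 = -1582795/93 + 49521 = 3022658/93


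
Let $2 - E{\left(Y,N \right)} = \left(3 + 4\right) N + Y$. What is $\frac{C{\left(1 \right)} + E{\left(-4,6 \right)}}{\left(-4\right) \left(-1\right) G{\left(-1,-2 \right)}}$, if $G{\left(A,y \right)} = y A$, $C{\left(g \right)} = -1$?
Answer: $- \frac{37}{8} \approx -4.625$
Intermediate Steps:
$G{\left(A,y \right)} = A y$
$E{\left(Y,N \right)} = 2 - Y - 7 N$ ($E{\left(Y,N \right)} = 2 - \left(\left(3 + 4\right) N + Y\right) = 2 - \left(7 N + Y\right) = 2 - \left(Y + 7 N\right) = 2 - Y - 7 N$)
$\frac{C{\left(1 \right)} + E{\left(-4,6 \right)}}{\left(-4\right) \left(-1\right) G{\left(-1,-2 \right)}} = \frac{-1 - 36}{\left(-4\right) \left(-1\right) \left(\left(-1\right) \left(-2\right)\right)} = \frac{-1 + \left(2 + 4 - 42\right)}{4 \cdot 2} = \frac{-1 - 36}{8} = \left(-37\right) \frac{1}{8} = - \frac{37}{8}$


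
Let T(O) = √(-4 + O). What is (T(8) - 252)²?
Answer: 62500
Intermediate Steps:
(T(8) - 252)² = (√(-4 + 8) - 252)² = (√4 - 252)² = (2 - 252)² = (-250)² = 62500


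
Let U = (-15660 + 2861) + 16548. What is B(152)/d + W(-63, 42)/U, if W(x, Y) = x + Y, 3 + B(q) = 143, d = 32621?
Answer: -160181/122296129 ≈ -0.0013098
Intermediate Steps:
U = 3749 (U = -12799 + 16548 = 3749)
B(q) = 140 (B(q) = -3 + 143 = 140)
W(x, Y) = Y + x
B(152)/d + W(-63, 42)/U = 140/32621 + (42 - 63)/3749 = 140*(1/32621) - 21*1/3749 = 140/32621 - 21/3749 = -160181/122296129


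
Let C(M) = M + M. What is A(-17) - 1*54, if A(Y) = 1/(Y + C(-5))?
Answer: -1459/27 ≈ -54.037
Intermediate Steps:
C(M) = 2*M
A(Y) = 1/(-10 + Y) (A(Y) = 1/(Y + 2*(-5)) = 1/(Y - 10) = 1/(-10 + Y))
A(-17) - 1*54 = 1/(-10 - 17) - 1*54 = 1/(-27) - 54 = -1/27 - 54 = -1459/27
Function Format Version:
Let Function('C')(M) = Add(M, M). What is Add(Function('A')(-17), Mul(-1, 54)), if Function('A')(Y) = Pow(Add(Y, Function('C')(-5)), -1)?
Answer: Rational(-1459, 27) ≈ -54.037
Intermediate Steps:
Function('C')(M) = Mul(2, M)
Function('A')(Y) = Pow(Add(-10, Y), -1) (Function('A')(Y) = Pow(Add(Y, Mul(2, -5)), -1) = Pow(Add(Y, -10), -1) = Pow(Add(-10, Y), -1))
Add(Function('A')(-17), Mul(-1, 54)) = Add(Pow(Add(-10, -17), -1), Mul(-1, 54)) = Add(Pow(-27, -1), -54) = Add(Rational(-1, 27), -54) = Rational(-1459, 27)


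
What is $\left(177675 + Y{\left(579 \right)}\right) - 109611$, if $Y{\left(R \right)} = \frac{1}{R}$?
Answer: $\frac{39409057}{579} \approx 68064.0$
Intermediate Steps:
$\left(177675 + Y{\left(579 \right)}\right) - 109611 = \left(177675 + \frac{1}{579}\right) - 109611 = \frac{102873826}{579} - 109611 = \frac{39409057}{579}$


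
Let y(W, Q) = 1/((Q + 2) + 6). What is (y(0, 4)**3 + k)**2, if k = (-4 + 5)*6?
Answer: 107516161/2985984 ≈ 36.007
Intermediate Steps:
y(W, Q) = 1/(8 + Q) (y(W, Q) = 1/((2 + Q) + 6) = 1/(8 + Q))
k = 6 (k = 1*6 = 6)
(y(0, 4)**3 + k)**2 = ((1/(8 + 4))**3 + 6)**2 = ((1/12)**3 + 6)**2 = (1/1728 + 6)**2 = (10369/1728)**2 = 107516161/2985984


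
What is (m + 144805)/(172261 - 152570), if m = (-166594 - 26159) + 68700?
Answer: 20752/19691 ≈ 1.0539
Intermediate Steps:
m = -124053 (m = -192753 + 68700 = -124053)
(m + 144805)/(172261 - 152570) = (-124053 + 144805)/(172261 - 152570) = 20752/19691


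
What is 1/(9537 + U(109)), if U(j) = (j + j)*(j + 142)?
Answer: 1/64255 ≈ 1.5563e-5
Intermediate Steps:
U(j) = 2*j*(142 + j) (U(j) = (2*j)*(142 + j) = 2*j*(142 + j))
1/(9537 + U(109)) = 1/(9537 + 2*109*(142 + 109)) = 1/(9537 + 2*109*251) = 1/(9537 + 54718) = 1/64255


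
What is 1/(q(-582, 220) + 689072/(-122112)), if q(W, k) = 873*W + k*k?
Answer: -7632/3508366619 ≈ -2.1754e-6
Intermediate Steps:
q(W, k) = k² + 873*W (q(W, k) = 873*W + k² = k² + 873*W)
1/(q(-582, 220) + 689072/(-122112)) = 1/((220² + 873*(-582)) + 689072/(-122112)) = 1/((48400 - 508086) + 689072*(-1/122112)) = 1/(-459686 - 43067/7632) = 1/(-3508366619/7632) = -7632/3508366619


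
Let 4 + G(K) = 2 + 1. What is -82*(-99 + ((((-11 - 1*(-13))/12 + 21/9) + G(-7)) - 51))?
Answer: 12177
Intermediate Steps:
G(K) = -1 (G(K) = -4 + (2 + 1) = -4 + 3 = -1)
-82*(-99 + ((((-11 - 1*(-13))/12 + 21/9) + G(-7)) - 51)) = -82*(-99 + ((((-11 - 1*(-13))/12 + 21/9) - 1) - 51)) = -82*(-99 + ((((-11 + 13)*(1/12) + 21*(⅑)) - 1) - 51)) = -82*(-99 + (((2*(1/12) + 7/3) - 1) - 51)) = -82*(-99 + (((⅙ + 7/3) - 1) - 51)) = -82*(-99 + ((5/2 - 1) - 51)) = -82*(-99 + (3/2 - 51)) = -82*(-99 - 99/2) = -82*(-297/2) = 12177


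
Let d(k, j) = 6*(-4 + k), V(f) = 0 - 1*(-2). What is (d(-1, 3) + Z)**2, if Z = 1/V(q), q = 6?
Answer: 3481/4 ≈ 870.25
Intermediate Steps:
V(f) = 2 (V(f) = 0 + 2 = 2)
d(k, j) = -24 + 6*k
Z = 1/2 ≈ 0.50000
(d(-1, 3) + Z)**2 = ((-24 + 6*(-1)) + 1/2)**2 = ((-24 - 6) + 1/2)**2 = (-30 + 1/2)**2 = (-59/2)**2 = 3481/4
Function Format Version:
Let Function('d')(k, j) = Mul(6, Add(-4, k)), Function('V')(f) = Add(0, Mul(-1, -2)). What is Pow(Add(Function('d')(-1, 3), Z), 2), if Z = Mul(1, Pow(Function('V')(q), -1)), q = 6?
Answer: Rational(3481, 4) ≈ 870.25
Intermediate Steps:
Function('V')(f) = 2 (Function('V')(f) = Add(0, 2) = 2)
Function('d')(k, j) = Add(-24, Mul(6, k))
Z = Rational(1, 2) (Z = Mul(1, Pow(2, -1)) = Mul(1, Rational(1, 2)) = Rational(1, 2) ≈ 0.50000)
Pow(Add(Function('d')(-1, 3), Z), 2) = Pow(Add(Add(-24, Mul(6, -1)), Rational(1, 2)), 2) = Pow(Add(Add(-24, -6), Rational(1, 2)), 2) = Pow(Add(-30, Rational(1, 2)), 2) = Pow(Rational(-59, 2), 2) = Rational(3481, 4)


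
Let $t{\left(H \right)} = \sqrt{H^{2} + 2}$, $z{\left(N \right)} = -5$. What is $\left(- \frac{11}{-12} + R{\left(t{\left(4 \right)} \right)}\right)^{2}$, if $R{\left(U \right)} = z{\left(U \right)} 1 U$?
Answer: $\frac{64921}{144} - \frac{55 \sqrt{2}}{2} \approx 411.95$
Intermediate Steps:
$t{\left(H \right)} = \sqrt{2 + H^{2}}$
$R{\left(U \right)} = - 5 U$ ($R{\left(U \right)} = \left(-5\right) 1 U = - 5 U$)
$\left(- \frac{11}{-12} + R{\left(t{\left(4 \right)} \right)}\right)^{2} = \left(- \frac{11}{-12} - 5 \sqrt{2 + 4^{2}}\right)^{2} = \left(\left(-11\right) \left(- \frac{1}{12}\right) - 5 \sqrt{2 + 16}\right)^{2} = \left(\frac{11}{12} - 5 \sqrt{18}\right)^{2} = \left(\frac{11}{12} - 5 \cdot 3 \sqrt{2}\right)^{2} = \left(\frac{11}{12} - 15 \sqrt{2}\right)^{2}$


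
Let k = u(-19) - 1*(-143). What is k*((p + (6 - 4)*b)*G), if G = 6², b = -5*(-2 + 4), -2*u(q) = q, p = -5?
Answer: -137250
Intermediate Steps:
u(q) = -q/2
b = -10 (b = -5*2 = -10)
k = 305/2 (k = -½*(-19) - 1*(-143) = 19/2 + 143 = 305/2 ≈ 152.50)
G = 36
k*((p + (6 - 4)*b)*G) = 305*((-5 + (6 - 4)*(-10))*36)/2 = 305*((-5 + 2*(-10))*36)/2 = 305*((-5 - 20)*36)/2 = 305*(-25*36)/2 = (305/2)*(-900) = -137250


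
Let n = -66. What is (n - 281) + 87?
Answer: -260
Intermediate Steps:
(n - 281) + 87 = (-66 - 281) + 87 = -347 + 87 = -260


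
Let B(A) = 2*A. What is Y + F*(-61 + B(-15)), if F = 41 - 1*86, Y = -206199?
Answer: -202104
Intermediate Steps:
F = -45 (F = 41 - 86 = -45)
Y + F*(-61 + B(-15)) = -206199 - 45*(-61 + 2*(-15)) = -206199 - 45*(-61 - 30) = -206199 - 45*(-91) = -206199 + 4095 = -202104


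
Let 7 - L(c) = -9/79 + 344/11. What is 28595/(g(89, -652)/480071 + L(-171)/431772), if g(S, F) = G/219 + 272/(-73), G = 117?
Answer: -62667365041514301530/137193745191 ≈ -4.5678e+8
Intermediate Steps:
g(S, F) = -233/73 (g(S, F) = 117/219 + 272/(-73) = 117*(1/219) + 272*(-1/73) = 39/73 - 272/73 = -233/73)
L(c) = -20994/869 (L(c) = 7 - (-9/79 + 344/11) = 7 - 1*27077/869 = 7 - 27077/869 = -20994/869)
28595/(g(89, -652)/480071 + L(-171)/431772) = 28595/(-233/73/480071 - 20994/869/431772) = 28595/(-233/73*1/480071 - 20994/869*1/431772) = 28595/(-233/35045183 - 3499/62534978) = 28595/(-137193745191/2191549747910974) = 28595*(-2191549747910974/137193745191) = -62667365041514301530/137193745191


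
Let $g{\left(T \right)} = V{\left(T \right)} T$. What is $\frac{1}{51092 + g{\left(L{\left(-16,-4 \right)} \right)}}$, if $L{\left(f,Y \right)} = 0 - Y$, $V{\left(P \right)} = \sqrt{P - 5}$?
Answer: $\frac{12773}{652598120} - \frac{i}{652598120} \approx 1.9573 \cdot 10^{-5} - 1.5323 \cdot 10^{-9} i$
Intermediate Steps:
$V{\left(P \right)} = \sqrt{-5 + P}$
$L{\left(f,Y \right)} = - Y$
$g{\left(T \right)} = T \sqrt{-5 + T}$ ($g{\left(T \right)} = \sqrt{-5 + T} T = T \sqrt{-5 + T}$)
$\frac{1}{51092 + g{\left(L{\left(-16,-4 \right)} \right)}} = \frac{1}{51092 + \left(-1\right) \left(-4\right) \sqrt{-5 - -4}} = \frac{1}{51092 + 4 \sqrt{-5 + 4}} = \frac{1}{51092 + 4 \sqrt{-1}} = \frac{1}{51092 + 4 i} = \frac{51092 - 4 i}{2610392480}$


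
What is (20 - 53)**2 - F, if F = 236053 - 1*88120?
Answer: -146844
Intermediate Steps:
F = 147933 (F = 236053 - 88120 = 147933)
(20 - 53)**2 - F = (20 - 53)**2 - 1*147933 = (-33)**2 - 147933 = 1089 - 147933 = -146844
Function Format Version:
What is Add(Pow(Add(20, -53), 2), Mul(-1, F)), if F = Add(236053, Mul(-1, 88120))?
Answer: -146844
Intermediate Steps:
F = 147933 (F = Add(236053, -88120) = 147933)
Add(Pow(Add(20, -53), 2), Mul(-1, F)) = Add(Pow(Add(20, -53), 2), Mul(-1, 147933)) = Add(Pow(-33, 2), -147933) = Add(1089, -147933) = -146844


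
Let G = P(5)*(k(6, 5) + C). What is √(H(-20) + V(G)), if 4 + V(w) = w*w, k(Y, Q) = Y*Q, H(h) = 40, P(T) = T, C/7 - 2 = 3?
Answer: √105661 ≈ 325.06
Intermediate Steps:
C = 35 (C = 14 + 7*3 = 14 + 21 = 35)
k(Y, Q) = Q*Y
G = 325 (G = 5*(5*6 + 35) = 5*(30 + 35) = 5*65 = 325)
V(w) = -4 + w² (V(w) = -4 + w*w = -4 + w²)
√(H(-20) + V(G)) = √(40 + (-4 + 325²)) = √(40 + (-4 + 105625)) = √(40 + 105621) = √105661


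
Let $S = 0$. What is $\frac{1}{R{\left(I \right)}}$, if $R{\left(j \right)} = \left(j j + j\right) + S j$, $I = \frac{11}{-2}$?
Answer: $\frac{4}{99} \approx 0.040404$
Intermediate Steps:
$I = - \frac{11}{2}$ ($I = 11 \left(- \frac{1}{2}\right) = - \frac{11}{2} \approx -5.5$)
$R{\left(j \right)} = j + j^{2}$ ($R{\left(j \right)} = \left(j j + j\right) + 0 j = \left(j^{2} + j\right) + 0 = \left(j + j^{2}\right) + 0 = j + j^{2}$)
$\frac{1}{R{\left(I \right)}} = \frac{1}{\left(- \frac{11}{2}\right) \left(1 - \frac{11}{2}\right)} = \frac{1}{\left(- \frac{11}{2}\right) \left(- \frac{9}{2}\right)} = \frac{1}{\frac{99}{4}} = \frac{4}{99}$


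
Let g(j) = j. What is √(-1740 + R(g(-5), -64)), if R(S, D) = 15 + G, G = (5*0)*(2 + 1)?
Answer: 5*I*√69 ≈ 41.533*I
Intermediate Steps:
G = 0 (G = 0*3 = 0)
R(S, D) = 15 (R(S, D) = 15 + 0 = 15)
√(-1740 + R(g(-5), -64)) = √(-1740 + 15) = √(-1725) = 5*I*√69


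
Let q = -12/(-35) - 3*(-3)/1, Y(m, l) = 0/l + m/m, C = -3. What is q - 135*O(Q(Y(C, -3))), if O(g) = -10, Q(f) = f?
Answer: 47577/35 ≈ 1359.3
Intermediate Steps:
Y(m, l) = 1 (Y(m, l) = 0 + 1 = 1)
q = 327/35 (q = -12*(-1/35) + 9*1 = 12/35 + 9 = 327/35 ≈ 9.3428)
q - 135*O(Q(Y(C, -3))) = 327/35 - 135*(-10) = 327/35 + 1350 = 47577/35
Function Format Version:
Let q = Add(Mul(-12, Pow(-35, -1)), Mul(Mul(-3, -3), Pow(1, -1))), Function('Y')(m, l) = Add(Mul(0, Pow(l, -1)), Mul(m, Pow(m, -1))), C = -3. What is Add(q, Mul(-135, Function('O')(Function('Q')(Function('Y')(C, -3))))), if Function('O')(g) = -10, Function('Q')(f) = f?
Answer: Rational(47577, 35) ≈ 1359.3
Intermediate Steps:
Function('Y')(m, l) = 1 (Function('Y')(m, l) = Add(0, 1) = 1)
q = Rational(327, 35) (q = Add(Mul(-12, Rational(-1, 35)), Mul(9, 1)) = Add(Rational(12, 35), 9) = Rational(327, 35) ≈ 9.3428)
Add(q, Mul(-135, Function('O')(Function('Q')(Function('Y')(C, -3))))) = Add(Rational(327, 35), Mul(-135, -10)) = Add(Rational(327, 35), 1350) = Rational(47577, 35)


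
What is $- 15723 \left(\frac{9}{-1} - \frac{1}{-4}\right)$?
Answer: $\frac{550305}{4} \approx 1.3758 \cdot 10^{5}$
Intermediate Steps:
$- 15723 \left(\frac{9}{-1} - \frac{1}{-4}\right) = - 15723 \left(9 \left(-1\right) - - \frac{1}{4}\right) = - 15723 \left(-9 + \frac{1}{4}\right) = \left(-15723\right) \left(- \frac{35}{4}\right) = \frac{550305}{4}$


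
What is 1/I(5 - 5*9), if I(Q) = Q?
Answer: -1/40 ≈ -0.025000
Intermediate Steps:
1/I(5 - 5*9) = 1/(5 - 5*9) = 1/(5 - 45) = 1/(-40) = -1/40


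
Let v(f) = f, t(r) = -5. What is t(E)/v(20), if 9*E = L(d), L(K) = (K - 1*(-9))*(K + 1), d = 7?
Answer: -¼ ≈ -0.25000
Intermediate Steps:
L(K) = (1 + K)*(9 + K) (L(K) = (K + 9)*(1 + K) = (9 + K)*(1 + K) = (1 + K)*(9 + K))
E = 128/9 (E = (9 + 7² + 10*7)/9 = (9 + 49 + 70)/9 = (⅑)*128 = 128/9 ≈ 14.222)
t(E)/v(20) = -5/20 = -5*1/20 = -¼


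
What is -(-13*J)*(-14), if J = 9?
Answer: -1638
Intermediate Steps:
-(-13*J)*(-14) = -(-13*9)*(-14) = -(-117)*(-14) = -1*1638 = -1638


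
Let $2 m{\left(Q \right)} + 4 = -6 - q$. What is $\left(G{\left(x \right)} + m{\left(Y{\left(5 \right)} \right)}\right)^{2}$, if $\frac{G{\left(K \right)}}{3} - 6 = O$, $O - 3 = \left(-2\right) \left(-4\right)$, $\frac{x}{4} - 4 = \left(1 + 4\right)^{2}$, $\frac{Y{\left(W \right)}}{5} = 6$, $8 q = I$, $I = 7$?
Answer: $\frac{531441}{256} \approx 2075.9$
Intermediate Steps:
$q = \frac{7}{8}$ ($q = \frac{1}{8} \cdot 7 = \frac{7}{8} \approx 0.875$)
$Y{\left(W \right)} = 30$ ($Y{\left(W \right)} = 5 \cdot 6 = 30$)
$x = 116$ ($x = 16 + 4 \left(1 + 4\right)^{2} = 16 + 4 \cdot 5^{2} = 16 + 4 \cdot 25 = 16 + 100 = 116$)
$O = 11$ ($O = 3 - -8 = 3 + 8 = 11$)
$G{\left(K \right)} = 51$ ($G{\left(K \right)} = 18 + 3 \cdot 11 = 18 + 33 = 51$)
$m{\left(Q \right)} = - \frac{87}{16}$ ($m{\left(Q \right)} = -2 + \frac{-6 - \frac{7}{8}}{2} = -2 + \frac{1}{2} \left(- \frac{55}{8}\right) = -2 - \frac{55}{16} = - \frac{87}{16}$)
$\left(G{\left(x \right)} + m{\left(Y{\left(5 \right)} \right)}\right)^{2} = \left(51 - \frac{87}{16}\right)^{2} = \left(\frac{729}{16}\right)^{2} = \frac{531441}{256}$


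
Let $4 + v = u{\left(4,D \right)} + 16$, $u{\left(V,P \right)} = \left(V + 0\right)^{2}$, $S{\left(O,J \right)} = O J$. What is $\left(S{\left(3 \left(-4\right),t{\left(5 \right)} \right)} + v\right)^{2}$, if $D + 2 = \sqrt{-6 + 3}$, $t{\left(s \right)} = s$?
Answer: $1024$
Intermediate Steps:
$D = -2 + i \sqrt{3}$ ($D = -2 + \sqrt{-6 + 3} = -2 + \sqrt{-3} = -2 + i \sqrt{3} \approx -2.0 + 1.732 i$)
$S{\left(O,J \right)} = J O$
$u{\left(V,P \right)} = V^{2}$
$v = 28$ ($v = -4 + \left(4^{2} + 16\right) = -4 + \left(16 + 16\right) = -4 + 32 = 28$)
$\left(S{\left(3 \left(-4\right),t{\left(5 \right)} \right)} + v\right)^{2} = \left(5 \cdot 3 \left(-4\right) + 28\right)^{2} = \left(5 \left(-12\right) + 28\right)^{2} = \left(-60 + 28\right)^{2} = \left(-32\right)^{2} = 1024$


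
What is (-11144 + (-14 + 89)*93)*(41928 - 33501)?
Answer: -35132163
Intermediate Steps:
(-11144 + (-14 + 89)*93)*(41928 - 33501) = (-11144 + 75*93)*8427 = (-11144 + 6975)*8427 = -4169*8427 = -35132163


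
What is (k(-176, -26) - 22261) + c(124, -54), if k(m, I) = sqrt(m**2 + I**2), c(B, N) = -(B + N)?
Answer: -22331 + 2*sqrt(7913) ≈ -22153.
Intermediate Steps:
c(B, N) = -B - N
k(m, I) = sqrt(I**2 + m**2)
(k(-176, -26) - 22261) + c(124, -54) = (sqrt((-26)**2 + (-176)**2) - 22261) + (-1*124 - 1*(-54)) = (sqrt(676 + 30976) - 22261) + (-124 + 54) = (sqrt(31652) - 22261) - 70 = (2*sqrt(7913) - 22261) - 70 = (-22261 + 2*sqrt(7913)) - 70 = -22331 + 2*sqrt(7913)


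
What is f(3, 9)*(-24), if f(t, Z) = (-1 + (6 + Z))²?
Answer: -4704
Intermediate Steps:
f(t, Z) = (5 + Z)²
f(3, 9)*(-24) = (5 + 9)²*(-24) = 14²*(-24) = 196*(-24) = -4704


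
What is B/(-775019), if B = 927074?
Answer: -927074/775019 ≈ -1.1962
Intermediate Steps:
B/(-775019) = 927074/(-775019) = 927074*(-1/775019) = -927074/775019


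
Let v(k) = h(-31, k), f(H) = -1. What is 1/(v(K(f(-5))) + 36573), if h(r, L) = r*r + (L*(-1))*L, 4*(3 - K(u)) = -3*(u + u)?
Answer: 4/150127 ≈ 2.6644e-5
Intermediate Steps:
K(u) = 3 + 3*u/2 (K(u) = 3 - (-3)*(u + u)/4 = 3 - (-3)*2*u/4 = 3 - (-3)*u/2 = 3 + 3*u/2)
h(r, L) = r² - L² (h(r, L) = r² + (-L)*L = r² - L²)
v(k) = 961 - k² (v(k) = (-31)² - k² = 961 - k²)
1/(v(K(f(-5))) + 36573) = 1/((961 - (3 + (3/2)*(-1))²) + 36573) = 1/((961 - (3 - 3/2)²) + 36573) = 1/((961 - (3/2)²) + 36573) = 1/((961 - 1*9/4) + 36573) = 1/((961 - 9/4) + 36573) = 1/(3835/4 + 36573) = 1/(150127/4) = 4/150127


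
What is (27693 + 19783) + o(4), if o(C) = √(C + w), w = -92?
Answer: 47476 + 2*I*√22 ≈ 47476.0 + 9.3808*I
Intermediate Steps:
o(C) = √(-92 + C) (o(C) = √(C - 92) = √(-92 + C))
(27693 + 19783) + o(4) = (27693 + 19783) + √(-92 + 4) = 47476 + √(-88) = 47476 + 2*I*√22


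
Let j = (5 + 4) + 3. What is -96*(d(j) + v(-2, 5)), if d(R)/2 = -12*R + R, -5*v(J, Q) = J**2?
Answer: 127104/5 ≈ 25421.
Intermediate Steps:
j = 12 (j = 9 + 3 = 12)
v(J, Q) = -J**2/5
d(R) = -22*R (d(R) = 2*(-12*R + R) = 2*(-11*R) = -22*R)
-96*(d(j) + v(-2, 5)) = -96*(-22*12 - 1/5*(-2)**2) = -96*(-264 - 1/5*4) = -96*(-264 - 4/5) = -96*(-1324/5) = 127104/5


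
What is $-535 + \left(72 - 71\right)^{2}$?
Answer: $-534$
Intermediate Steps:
$-535 + \left(72 - 71\right)^{2} = -535 + 1^{2} = -535 + 1 = -534$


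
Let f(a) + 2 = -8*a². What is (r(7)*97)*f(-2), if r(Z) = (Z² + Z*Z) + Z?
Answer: -346290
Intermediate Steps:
f(a) = -2 - 8*a²
r(Z) = Z + 2*Z² (r(Z) = (Z² + Z²) + Z = 2*Z² + Z = Z + 2*Z²)
(r(7)*97)*f(-2) = ((7*(1 + 2*7))*97)*(-2 - 8*(-2)²) = ((7*(1 + 14))*97)*(-2 - 8*4) = ((7*15)*97)*(-2 - 32) = (105*97)*(-34) = 10185*(-34) = -346290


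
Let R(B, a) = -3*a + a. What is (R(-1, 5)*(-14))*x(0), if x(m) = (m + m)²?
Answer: 0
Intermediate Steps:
R(B, a) = -2*a
x(m) = 4*m² (x(m) = (2*m)² = 4*m²)
(R(-1, 5)*(-14))*x(0) = (-2*5*(-14))*(4*0²) = (-10*(-14))*(4*0) = 140*0 = 0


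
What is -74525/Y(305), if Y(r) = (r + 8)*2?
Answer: -74525/626 ≈ -119.05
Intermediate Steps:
Y(r) = 16 + 2*r (Y(r) = (8 + r)*2 = 16 + 2*r)
-74525/Y(305) = -74525/(16 + 2*305) = -74525/(16 + 610) = -74525/626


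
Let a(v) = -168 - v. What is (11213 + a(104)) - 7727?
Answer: 3214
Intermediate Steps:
(11213 + a(104)) - 7727 = (11213 + (-168 - 1*104)) - 7727 = (11213 + (-168 - 104)) - 7727 = (11213 - 272) - 7727 = 10941 - 7727 = 3214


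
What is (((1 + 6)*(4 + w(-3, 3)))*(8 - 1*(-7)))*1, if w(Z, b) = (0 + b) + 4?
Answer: 1155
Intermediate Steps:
w(Z, b) = 4 + b (w(Z, b) = b + 4 = 4 + b)
(((1 + 6)*(4 + w(-3, 3)))*(8 - 1*(-7)))*1 = (((1 + 6)*(4 + (4 + 3)))*(8 - 1*(-7)))*1 = ((7*(4 + 7))*(8 + 7))*1 = ((7*11)*15)*1 = (77*15)*1 = 1155*1 = 1155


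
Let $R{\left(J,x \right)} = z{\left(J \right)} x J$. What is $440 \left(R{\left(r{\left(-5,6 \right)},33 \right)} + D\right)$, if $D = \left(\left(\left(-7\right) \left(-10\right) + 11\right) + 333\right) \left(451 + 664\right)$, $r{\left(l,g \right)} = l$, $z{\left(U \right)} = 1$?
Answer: $203035800$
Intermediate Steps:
$R{\left(J,x \right)} = J x$ ($R{\left(J,x \right)} = 1 x J = x J = J x$)
$D = 461610$ ($D = \left(\left(70 + 11\right) + 333\right) 1115 = \left(81 + 333\right) 1115 = 414 \cdot 1115 = 461610$)
$440 \left(R{\left(r{\left(-5,6 \right)},33 \right)} + D\right) = 440 \left(\left(-5\right) 33 + 461610\right) = 440 \left(-165 + 461610\right) = 440 \cdot 461445 = 203035800$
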